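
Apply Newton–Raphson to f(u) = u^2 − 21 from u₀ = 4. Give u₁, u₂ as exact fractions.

u₁ = 37/8, u₂ = 2713/592

f'(u) = 2u.
f(4) = −5, f'(4) = 8, so u₁ = 4 − (−5)/8 = 37/8.
f(37/8) = 25/64, f'(37/8) = 37/4, so u₂ = (37/8) − (25/64)/(37/4) = 2713/592.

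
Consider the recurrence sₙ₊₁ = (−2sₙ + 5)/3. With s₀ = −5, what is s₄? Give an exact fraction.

−5/27

s₁ = (−2·(−5) + 5)/3 = 5.
s₂ = (−2·5 + 5)/3 = −5/3.
s₃ = (−2·(−5/3) + 5)/3 = 25/9.
s₄ = (−2·(25/9) + 5)/3 = −5/27.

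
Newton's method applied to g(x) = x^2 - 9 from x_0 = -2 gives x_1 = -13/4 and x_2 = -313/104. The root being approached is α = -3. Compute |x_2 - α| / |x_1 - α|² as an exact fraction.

x_1 - α = -13/4 - (-3) = -13/4 + 3 = -1/4, so |x_1 - α| = 1/4.
x_2 - α = -313/104 - (-3) = -313/104 + 3 = -1/104, so |x_2 - α| = 1/104.
|x_1 - α|² = 1/16.
Ratio = (1/104) / (1/16) = 2/13.

2/13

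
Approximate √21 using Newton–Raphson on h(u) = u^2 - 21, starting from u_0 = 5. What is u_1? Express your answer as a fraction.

h'(u) = 2u.
h(5) = 4, h'(5) = 10, so u_1 = 5 - 4/10 = 23/5.

23/5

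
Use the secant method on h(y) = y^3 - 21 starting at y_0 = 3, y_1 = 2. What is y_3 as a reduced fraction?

16659/5983

h(3) = 6, h(2) = -13. y_2 = 2 - (-13)·(2 - 3)/((-13) - 6) = 51/19.
h(2) = -13, h(51/19) = -11388/6859. y_3 = (51/19) - (-11388/6859)·((51/19) - 2)/((-11388/6859) - (-13)) = 16659/5983.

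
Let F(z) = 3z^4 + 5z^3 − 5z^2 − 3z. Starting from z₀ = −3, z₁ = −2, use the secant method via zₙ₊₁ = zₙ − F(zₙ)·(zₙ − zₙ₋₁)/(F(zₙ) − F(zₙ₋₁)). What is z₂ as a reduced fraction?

F(−3) = 72, F(−2) = −6. z₂ = (−2) − (−6)·((−2) − (−3))/((−6) − 72) = −27/13.

−27/13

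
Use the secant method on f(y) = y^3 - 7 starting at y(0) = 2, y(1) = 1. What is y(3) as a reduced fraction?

201/103

f(2) = 1, f(1) = -6. y(2) = 1 - (-6)·(1 - 2)/((-6) - 1) = 13/7.
f(1) = -6, f(13/7) = -204/343. y(3) = (13/7) - (-204/343)·((13/7) - 1)/((-204/343) - (-6)) = 201/103.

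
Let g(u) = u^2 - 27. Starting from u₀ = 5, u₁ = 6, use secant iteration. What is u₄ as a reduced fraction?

1351/260

g(5) = -2, g(6) = 9. u₂ = 6 - 9·(6 - 5)/(9 - (-2)) = 57/11.
g(6) = 9, g(57/11) = -18/121. u₃ = (57/11) - (-18/121)·((57/11) - 6)/((-18/121) - 9) = 213/41.
g(57/11) = -18/121, g(213/41) = -18/1681. u₄ = (213/41) - (-18/1681)·((213/41) - (57/11))/((-18/1681) - (-18/121)) = 1351/260.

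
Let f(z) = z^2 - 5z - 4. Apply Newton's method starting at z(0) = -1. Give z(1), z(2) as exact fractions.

z(1) = -5/7, z(2) = -221/315

f'(z) = 2z - 5.
f(-1) = 2, f'(-1) = -7, so z(1) = (-1) - 2/(-7) = -5/7.
f(-5/7) = 4/49, f'(-5/7) = -45/7, so z(2) = (-5/7) - (4/49)/(-45/7) = -221/315.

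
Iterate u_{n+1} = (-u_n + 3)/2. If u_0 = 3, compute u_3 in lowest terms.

3/4

u_1 = (-3 + 3)/2 = 0.
u_2 = (-0 + 3)/2 = 3/2.
u_3 = (-(3/2) + 3)/2 = 3/4.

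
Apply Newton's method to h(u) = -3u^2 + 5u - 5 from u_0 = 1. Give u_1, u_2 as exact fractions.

u_1 = -2, u_2 = -7/17

h'(u) = -6u + 5.
h(1) = -3, h'(1) = -1, so u_1 = 1 - (-3)/(-1) = -2.
h(-2) = -27, h'(-2) = 17, so u_2 = (-2) - (-27)/17 = -7/17.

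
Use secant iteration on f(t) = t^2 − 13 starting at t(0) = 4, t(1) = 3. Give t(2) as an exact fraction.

f(4) = 3, f(3) = −4. t(2) = 3 − (−4)·(3 − 4)/((−4) − 3) = 25/7.

25/7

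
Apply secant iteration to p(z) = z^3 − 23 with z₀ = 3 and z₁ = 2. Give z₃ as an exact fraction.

p(3) = 4, p(2) = −15. z₂ = 2 − (−15)·(2 − 3)/((−15) − 4) = 53/19.
p(2) = −15, p(53/19) = −8880/6859. z₃ = (53/19) − (−8880/6859)·((53/19) − 2)/((−8880/6859) − (−15)) = 5983/2089.

5983/2089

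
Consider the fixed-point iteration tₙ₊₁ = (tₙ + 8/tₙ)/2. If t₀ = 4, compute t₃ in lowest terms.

577/204

t₁ = (4 + 8/4)/2 = 3.
t₂ = (3 + 8/3)/2 = 17/6.
t₃ = (17/6 + 8/(17/6))/2 = 577/204.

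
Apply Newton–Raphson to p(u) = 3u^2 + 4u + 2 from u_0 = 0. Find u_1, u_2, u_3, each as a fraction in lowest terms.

p'(u) = 6u + 4.
p(0) = 2, p'(0) = 4, so u_1 = 0 - 2/4 = -1/2.
p(-1/2) = 3/4, p'(-1/2) = 1, so u_2 = (-1/2) - (3/4)/1 = -5/4.
p(-5/4) = 27/16, p'(-5/4) = -7/2, so u_3 = (-5/4) - (27/16)/(-7/2) = -43/56.

u_1 = -1/2, u_2 = -5/4, u_3 = -43/56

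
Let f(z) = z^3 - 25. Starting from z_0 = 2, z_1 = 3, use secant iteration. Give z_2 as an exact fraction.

55/19

f(2) = -17, f(3) = 2. z_2 = 3 - 2·(3 - 2)/(2 - (-17)) = 55/19.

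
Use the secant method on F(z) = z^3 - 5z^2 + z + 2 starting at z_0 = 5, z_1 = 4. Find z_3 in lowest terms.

F(5) = 7, F(4) = -10. z_2 = 4 - (-10)·(4 - 5)/((-10) - 7) = 78/17.
F(4) = -10, F(78/17) = -10220/4913. z_3 = (78/17) - (-10220/4913)·((78/17) - 4)/((-10220/4913) - (-10)) = 18454/3891.

18454/3891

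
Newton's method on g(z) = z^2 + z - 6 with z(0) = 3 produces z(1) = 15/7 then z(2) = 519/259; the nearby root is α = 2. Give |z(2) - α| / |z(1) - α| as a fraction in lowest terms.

1/37

z(1) - α = 15/7 - 2 = 1/7, so |z(1) - α| = 1/7.
z(2) - α = 519/259 - 2 = 1/259, so |z(2) - α| = 1/259.
Ratio = (1/259) / (1/7) = 1/37.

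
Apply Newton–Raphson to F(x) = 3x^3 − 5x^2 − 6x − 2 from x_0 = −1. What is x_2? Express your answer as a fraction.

F'(x) = 9x^2 − 10x − 6.
F(−1) = −4, F'(−1) = 13, so x_1 = (−1) − (−4)/13 = −9/13.
F(−9/13) = −2720/2197, F'(−9/13) = 885/169, so x_2 = (−9/13) − (−2720/2197)/(885/169) = −1049/2301.

−1049/2301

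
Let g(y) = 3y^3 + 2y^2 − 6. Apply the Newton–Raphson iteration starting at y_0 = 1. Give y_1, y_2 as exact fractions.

g'(y) = 9y^2 + 4y.
g(1) = −1, g'(1) = 13, so y_1 = 1 − (−1)/13 = 14/13.
g(14/13) = 146/2197, g'(14/13) = 2492/169, so y_2 = (14/13) − (146/2197)/(2492/169) = 17371/16198.

y_1 = 14/13, y_2 = 17371/16198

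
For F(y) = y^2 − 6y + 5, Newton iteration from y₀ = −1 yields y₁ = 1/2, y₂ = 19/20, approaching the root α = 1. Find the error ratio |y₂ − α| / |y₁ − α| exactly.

y₁ − α = 1/2 − 1 = −1/2, so |y₁ − α| = 1/2.
y₂ − α = 19/20 − 1 = −1/20, so |y₂ − α| = 1/20.
Ratio = (1/20) / (1/2) = 1/10.

1/10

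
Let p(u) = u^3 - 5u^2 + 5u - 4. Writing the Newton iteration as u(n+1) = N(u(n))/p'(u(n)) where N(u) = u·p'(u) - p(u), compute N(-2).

-32

p'(u) = 3u^2 - 10u + 5.
N(u) = u·p'(u) - p(u) = u·(3u^2 - 10u + 5) - (u^3 - 5u^2 + 5u - 4) = 2u^3 - 5u^2 + 4.
N(-2) = -32.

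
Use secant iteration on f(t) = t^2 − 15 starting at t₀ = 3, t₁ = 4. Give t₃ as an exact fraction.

f(3) = −6, f(4) = 1. t₂ = 4 − 1·(4 − 3)/(1 − (−6)) = 27/7.
f(4) = 1, f(27/7) = −6/49. t₃ = (27/7) − (−6/49)·((27/7) − 4)/((−6/49) − 1) = 213/55.

213/55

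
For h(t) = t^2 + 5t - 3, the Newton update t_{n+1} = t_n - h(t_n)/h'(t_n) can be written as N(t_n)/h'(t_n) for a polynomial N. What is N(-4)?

h'(t) = 2t + 5.
N(t) = t·h'(t) - h(t) = t·(2t + 5) - (t^2 + 5t - 3) = t^2 + 3.
N(-4) = 19.

19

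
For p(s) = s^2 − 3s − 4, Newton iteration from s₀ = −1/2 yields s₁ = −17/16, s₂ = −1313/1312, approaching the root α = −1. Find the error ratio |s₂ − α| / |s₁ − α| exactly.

s₁ − α = −17/16 − (−1) = −17/16 + 1 = −1/16, so |s₁ − α| = 1/16.
s₂ − α = −1313/1312 − (−1) = −1313/1312 + 1 = −1/1312, so |s₂ − α| = 1/1312.
Ratio = (1/1312) / (1/16) = 1/82.

1/82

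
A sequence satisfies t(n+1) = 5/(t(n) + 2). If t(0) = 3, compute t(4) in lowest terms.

t(1) = 5/(3 + 2) = 1.
t(2) = 5/(1 + 2) = 5/3.
t(3) = 5/(5/3 + 2) = 15/11.
t(4) = 5/(15/11 + 2) = 55/37.

55/37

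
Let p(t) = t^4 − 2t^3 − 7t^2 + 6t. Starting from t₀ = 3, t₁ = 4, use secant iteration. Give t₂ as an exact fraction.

96/29

p(3) = −18, p(4) = 40. t₂ = 4 − 40·(4 − 3)/(40 − (−18)) = 96/29.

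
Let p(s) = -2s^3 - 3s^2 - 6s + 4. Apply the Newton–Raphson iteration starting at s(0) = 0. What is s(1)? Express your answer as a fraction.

p'(s) = -6s^2 - 6s - 6.
p(0) = 4, p'(0) = -6, so s(1) = 0 - 4/(-6) = 2/3.

2/3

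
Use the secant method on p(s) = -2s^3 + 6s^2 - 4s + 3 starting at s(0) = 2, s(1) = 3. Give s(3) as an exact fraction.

267/113

p(2) = 3, p(3) = -9. s(2) = 3 - (-9)·(3 - 2)/((-9) - 3) = 9/4.
p(3) = -9, p(9/4) = 51/32. s(3) = (9/4) - (51/32)·((9/4) - 3)/((51/32) - (-9)) = 267/113.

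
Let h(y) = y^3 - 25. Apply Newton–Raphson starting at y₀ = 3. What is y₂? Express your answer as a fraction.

1478153/505521

h'(y) = 3y^2.
h(3) = 2, h'(3) = 27, so y₁ = 3 - 2/27 = 79/27.
h(79/27) = 964/19683, h'(79/27) = 6241/243, so y₂ = (79/27) - (964/19683)/(6241/243) = 1478153/505521.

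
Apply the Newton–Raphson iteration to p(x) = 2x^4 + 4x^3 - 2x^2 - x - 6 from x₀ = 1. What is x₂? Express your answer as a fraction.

p'(x) = 8x^3 + 12x^2 - 4x - 1.
p(1) = -3, p'(1) = 15, so x₁ = 1 - (-3)/15 = 6/5.
p(6/5) = 612/625, p'(6/5) = 3163/125, so x₂ = (6/5) - (612/625)/(3163/125) = 18366/15815.

18366/15815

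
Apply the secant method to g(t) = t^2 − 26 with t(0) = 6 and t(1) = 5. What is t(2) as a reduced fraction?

g(6) = 10, g(5) = −1. t(2) = 5 − (−1)·(5 − 6)/((−1) − 10) = 56/11.

56/11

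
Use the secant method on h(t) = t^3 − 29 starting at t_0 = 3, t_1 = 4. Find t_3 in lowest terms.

h(3) = −2, h(4) = 35. t_2 = 4 − 35·(4 − 3)/(35 − (−2)) = 113/37.
h(4) = 35, h(113/37) = −26040/50653. t_3 = (113/37) − (−26040/50653)·((113/37) − 4)/((−26040/50653) − 35) = 157673/51397.

157673/51397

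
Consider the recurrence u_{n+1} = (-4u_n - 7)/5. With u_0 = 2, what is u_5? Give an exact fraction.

-211/125

u_1 = (-4·2 - 7)/5 = -3.
u_2 = (-4·(-3) - 7)/5 = 1.
u_3 = (-4·1 - 7)/5 = -11/5.
u_4 = (-4·(-11/5) - 7)/5 = 9/25.
u_5 = (-4·(9/25) - 7)/5 = -211/125.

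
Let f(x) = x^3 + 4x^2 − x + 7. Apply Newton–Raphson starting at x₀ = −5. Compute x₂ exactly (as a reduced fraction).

−2331325/511479

f'(x) = 3x^2 + 8x − 1.
f(−5) = −13, f'(−5) = 34, so x₁ = (−5) − (−13)/34 = −157/34.
f(−157/34) = −61009/39304, f'(−157/34) = 30087/1156, so x₂ = (−157/34) − (−61009/39304)/(30087/1156) = −2331325/511479.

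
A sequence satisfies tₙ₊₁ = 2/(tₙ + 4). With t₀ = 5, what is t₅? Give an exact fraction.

378/841

t₁ = 2/(5 + 4) = 2/9.
t₂ = 2/(2/9 + 4) = 9/19.
t₃ = 2/(9/19 + 4) = 38/85.
t₄ = 2/(38/85 + 4) = 85/189.
t₅ = 2/(85/189 + 4) = 378/841.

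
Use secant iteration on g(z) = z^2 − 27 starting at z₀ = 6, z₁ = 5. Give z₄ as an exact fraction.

11073/2131

g(6) = 9, g(5) = −2. z₂ = 5 − (−2)·(5 − 6)/((−2) − 9) = 57/11.
g(5) = −2, g(57/11) = −18/121. z₃ = (57/11) − (−18/121)·((57/11) − 5)/((−18/121) − (−2)) = 291/56.
g(57/11) = −18/121, g(291/56) = 9/3136. z₄ = (291/56) − (9/3136)·((291/56) − (57/11))/((9/3136) − (−18/121)) = 11073/2131.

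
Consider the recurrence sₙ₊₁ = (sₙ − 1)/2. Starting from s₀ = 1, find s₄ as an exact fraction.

s₁ = (1 − 1)/2 = 0.
s₂ = (0 − 1)/2 = −1/2.
s₃ = ((−1/2) − 1)/2 = −3/4.
s₄ = ((−3/4) − 1)/2 = −7/8.

−7/8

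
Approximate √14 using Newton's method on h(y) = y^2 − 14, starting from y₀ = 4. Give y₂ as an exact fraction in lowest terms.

449/120

h'(y) = 2y.
h(4) = 2, h'(4) = 8, so y₁ = 4 − 2/8 = 15/4.
h(15/4) = 1/16, h'(15/4) = 15/2, so y₂ = (15/4) − (1/16)/(15/2) = 449/120.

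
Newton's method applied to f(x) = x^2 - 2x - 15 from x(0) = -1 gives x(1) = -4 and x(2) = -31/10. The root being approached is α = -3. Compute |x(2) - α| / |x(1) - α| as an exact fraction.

1/10

x(1) - α = -4 - (-3) = -4 + 3 = -1, so |x(1) - α| = 1.
x(2) - α = -31/10 - (-3) = -31/10 + 3 = -1/10, so |x(2) - α| = 1/10.
Ratio = (1/10) / 1 = 1/10.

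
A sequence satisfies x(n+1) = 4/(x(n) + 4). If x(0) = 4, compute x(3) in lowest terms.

x(1) = 4/(4 + 4) = 1/2.
x(2) = 4/(1/2 + 4) = 8/9.
x(3) = 4/(8/9 + 4) = 9/11.

9/11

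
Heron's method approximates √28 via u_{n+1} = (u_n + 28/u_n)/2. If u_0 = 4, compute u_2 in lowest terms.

233/44

u_1 = (4 + 28/4)/2 = 11/2.
u_2 = (11/2 + 28/(11/2))/2 = 233/44.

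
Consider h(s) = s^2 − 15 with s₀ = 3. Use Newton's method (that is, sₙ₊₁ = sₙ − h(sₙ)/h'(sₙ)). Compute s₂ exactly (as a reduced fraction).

h'(s) = 2s.
h(3) = −6, h'(3) = 6, so s₁ = 3 − (−6)/6 = 4.
h(4) = 1, h'(4) = 8, so s₂ = 4 − 1/8 = 31/8.

31/8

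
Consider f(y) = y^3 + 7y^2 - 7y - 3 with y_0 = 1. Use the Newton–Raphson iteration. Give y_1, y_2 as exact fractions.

y_1 = 6/5, y_2 = 2067/1765

f'(y) = 3y^2 + 14y - 7.
f(1) = -2, f'(1) = 10, so y_1 = 1 - (-2)/10 = 6/5.
f(6/5) = 51/125, f'(6/5) = 353/25, so y_2 = (6/5) - (51/125)/(353/25) = 2067/1765.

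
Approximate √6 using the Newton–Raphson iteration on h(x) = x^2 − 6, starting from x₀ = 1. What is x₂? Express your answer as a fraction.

h'(x) = 2x.
h(1) = −5, h'(1) = 2, so x₁ = 1 − (−5)/2 = 7/2.
h(7/2) = 25/4, h'(7/2) = 7, so x₂ = (7/2) − (25/4)/7 = 73/28.

73/28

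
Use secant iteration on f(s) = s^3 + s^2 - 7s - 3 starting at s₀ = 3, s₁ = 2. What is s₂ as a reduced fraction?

39/17

f(3) = 12, f(2) = -5. s₂ = 2 - (-5)·(2 - 3)/((-5) - 12) = 39/17.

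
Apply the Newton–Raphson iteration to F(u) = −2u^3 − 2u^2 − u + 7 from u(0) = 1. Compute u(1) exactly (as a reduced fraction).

F'(u) = −6u^2 − 4u − 1.
F(1) = 2, F'(1) = −11, so u(1) = 1 − 2/(−11) = 13/11.

13/11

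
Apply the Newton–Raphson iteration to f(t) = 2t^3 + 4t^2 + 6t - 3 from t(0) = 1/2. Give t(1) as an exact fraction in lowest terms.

9/23

f'(t) = 6t^2 + 8t + 6.
f(1/2) = 5/4, f'(1/2) = 23/2, so t(1) = (1/2) - (5/4)/(23/2) = 9/23.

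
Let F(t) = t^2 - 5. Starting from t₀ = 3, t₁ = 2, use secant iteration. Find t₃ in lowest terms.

47/21

F(3) = 4, F(2) = -1. t₂ = 2 - (-1)·(2 - 3)/((-1) - 4) = 11/5.
F(2) = -1, F(11/5) = -4/25. t₃ = (11/5) - (-4/25)·((11/5) - 2)/((-4/25) - (-1)) = 47/21.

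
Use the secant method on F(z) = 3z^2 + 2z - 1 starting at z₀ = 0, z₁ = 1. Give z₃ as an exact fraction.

2/7

F(0) = -1, F(1) = 4. z₂ = 1 - 4·(1 - 0)/(4 - (-1)) = 1/5.
F(1) = 4, F(1/5) = -12/25. z₃ = (1/5) - (-12/25)·((1/5) - 1)/((-12/25) - 4) = 2/7.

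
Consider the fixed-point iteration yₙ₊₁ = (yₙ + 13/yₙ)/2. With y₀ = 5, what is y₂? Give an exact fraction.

343/95

y₁ = (5 + 13/5)/2 = 19/5.
y₂ = (19/5 + 13/(19/5))/2 = 343/95.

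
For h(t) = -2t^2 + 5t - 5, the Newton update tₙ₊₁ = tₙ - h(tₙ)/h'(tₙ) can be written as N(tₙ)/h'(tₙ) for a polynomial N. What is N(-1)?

h'(t) = -4t + 5.
N(t) = t·h'(t) - h(t) = t·(-4t + 5) - (-2t^2 + 5t - 5) = -2t^2 + 5.
N(-1) = 3.

3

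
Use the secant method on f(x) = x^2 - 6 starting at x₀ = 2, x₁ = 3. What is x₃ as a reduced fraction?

22/9

f(2) = -2, f(3) = 3. x₂ = 3 - 3·(3 - 2)/(3 - (-2)) = 12/5.
f(3) = 3, f(12/5) = -6/25. x₃ = (12/5) - (-6/25)·((12/5) - 3)/((-6/25) - 3) = 22/9.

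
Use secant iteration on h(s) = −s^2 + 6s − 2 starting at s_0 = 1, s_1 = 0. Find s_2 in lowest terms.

h(1) = 3, h(0) = −2. s_2 = 0 − (−2)·(0 − 1)/((−2) − 3) = 2/5.

2/5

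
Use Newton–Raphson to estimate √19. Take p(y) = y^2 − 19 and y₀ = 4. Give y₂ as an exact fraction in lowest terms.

2441/560

p'(y) = 2y.
p(4) = −3, p'(4) = 8, so y₁ = 4 − (−3)/8 = 35/8.
p(35/8) = 9/64, p'(35/8) = 35/4, so y₂ = (35/8) − (9/64)/(35/4) = 2441/560.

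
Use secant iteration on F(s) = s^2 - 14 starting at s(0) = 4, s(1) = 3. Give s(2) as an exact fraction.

F(4) = 2, F(3) = -5. s(2) = 3 - (-5)·(3 - 4)/((-5) - 2) = 26/7.

26/7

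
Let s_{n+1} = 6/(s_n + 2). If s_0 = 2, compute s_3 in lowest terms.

s_1 = 6/(2 + 2) = 3/2.
s_2 = 6/(3/2 + 2) = 12/7.
s_3 = 6/(12/7 + 2) = 21/13.

21/13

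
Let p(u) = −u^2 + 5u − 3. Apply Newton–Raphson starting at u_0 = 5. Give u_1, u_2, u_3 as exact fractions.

u_1 = 22/5, u_2 = 409/95, u_3 = 140206/32585

p'(u) = −2u + 5.
p(5) = −3, p'(5) = −5, so u_1 = 5 − (−3)/(−5) = 22/5.
p(22/5) = −9/25, p'(22/5) = −19/5, so u_2 = (22/5) − (−9/25)/(−19/5) = 409/95.
p(409/95) = −81/9025, p'(409/95) = −343/95, so u_3 = (409/95) − (−81/9025)/(−343/95) = 140206/32585.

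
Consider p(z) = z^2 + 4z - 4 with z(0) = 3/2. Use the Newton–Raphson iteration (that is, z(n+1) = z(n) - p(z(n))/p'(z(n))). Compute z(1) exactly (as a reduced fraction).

p'(z) = 2z + 4.
p(3/2) = 17/4, p'(3/2) = 7, so z(1) = (3/2) - (17/4)/7 = 25/28.

25/28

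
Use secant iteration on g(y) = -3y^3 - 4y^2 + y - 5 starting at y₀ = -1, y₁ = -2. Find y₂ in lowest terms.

-15/8

g(-1) = -7, g(-2) = 1. y₂ = (-2) - 1·((-2) - (-1))/(1 - (-7)) = -15/8.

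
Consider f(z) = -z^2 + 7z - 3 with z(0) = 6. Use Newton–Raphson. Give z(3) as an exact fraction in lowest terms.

f'(z) = -2z + 7.
f(6) = 3, f'(6) = -5, so z(1) = 6 - 3/(-5) = 33/5.
f(33/5) = -9/25, f'(33/5) = -31/5, so z(2) = (33/5) - (-9/25)/(-31/5) = 1014/155.
f(1014/155) = -81/24025, f'(1014/155) = -943/155, so z(3) = (1014/155) - (-81/24025)/(-943/155) = 956121/146165.

956121/146165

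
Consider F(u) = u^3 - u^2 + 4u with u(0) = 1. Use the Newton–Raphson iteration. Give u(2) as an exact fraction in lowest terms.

F'(u) = 3u^2 - 2u + 4.
F(1) = 4, F'(1) = 5, so u(1) = 1 - 4/5 = 1/5.
F(1/5) = 96/125, F'(1/5) = 93/25, so u(2) = (1/5) - (96/125)/(93/25) = -1/155.

-1/155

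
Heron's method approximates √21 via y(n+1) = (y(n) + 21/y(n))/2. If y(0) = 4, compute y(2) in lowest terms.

y(1) = (4 + 21/4)/2 = 37/8.
y(2) = (37/8 + 21/(37/8))/2 = 2713/592.

2713/592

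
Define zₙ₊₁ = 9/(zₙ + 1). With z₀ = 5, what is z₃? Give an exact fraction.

45/23

z₁ = 9/(5 + 1) = 3/2.
z₂ = 9/(3/2 + 1) = 18/5.
z₃ = 9/(18/5 + 1) = 45/23.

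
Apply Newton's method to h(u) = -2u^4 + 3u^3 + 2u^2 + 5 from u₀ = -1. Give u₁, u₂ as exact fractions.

h'(u) = -8u^3 + 9u^2 + 4u.
h(-1) = 2, h'(-1) = 13, so u₁ = (-1) - 2/13 = -15/13.
h(-15/13) = -14020/28561, h'(-15/13) = 43185/2197, so u₂ = (-15/13) - (-14020/28561)/(43185/2197) = -126751/112281.

u₁ = -15/13, u₂ = -126751/112281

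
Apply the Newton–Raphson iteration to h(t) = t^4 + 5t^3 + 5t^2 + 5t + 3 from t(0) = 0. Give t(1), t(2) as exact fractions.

h'(t) = 4t^3 + 15t^2 + 10t + 5.
h(0) = 3, h'(0) = 5, so t(1) = 0 − 3/5 = −3/5.
h(−3/5) = 531/625, h'(−3/5) = 442/125, so t(2) = (−3/5) − (531/625)/(442/125) = −1857/2210.

t(1) = −3/5, t(2) = −1857/2210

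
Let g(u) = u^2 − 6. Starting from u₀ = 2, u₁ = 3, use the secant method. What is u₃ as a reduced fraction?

g(2) = −2, g(3) = 3. u₂ = 3 − 3·(3 − 2)/(3 − (−2)) = 12/5.
g(3) = 3, g(12/5) = −6/25. u₃ = (12/5) − (−6/25)·((12/5) − 3)/((−6/25) − 3) = 22/9.

22/9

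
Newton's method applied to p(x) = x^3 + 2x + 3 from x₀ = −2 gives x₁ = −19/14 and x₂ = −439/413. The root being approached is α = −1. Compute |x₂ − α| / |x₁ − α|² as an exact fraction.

x₁ − α = −19/14 − (−1) = −19/14 + 1 = −5/14, so |x₁ − α| = 5/14.
x₂ − α = −439/413 − (−1) = −439/413 + 1 = −26/413, so |x₂ − α| = 26/413.
|x₁ − α|² = 25/196.
Ratio = (26/413) / (25/196) = 728/1475.

728/1475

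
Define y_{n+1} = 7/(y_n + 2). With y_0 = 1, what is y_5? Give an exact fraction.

y_1 = 7/(1 + 2) = 7/3.
y_2 = 7/(7/3 + 2) = 21/13.
y_3 = 7/(21/13 + 2) = 91/47.
y_4 = 7/(91/47 + 2) = 329/185.
y_5 = 7/(329/185 + 2) = 1295/699.

1295/699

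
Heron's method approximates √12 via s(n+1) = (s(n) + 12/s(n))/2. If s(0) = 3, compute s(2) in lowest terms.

s(1) = (3 + 12/3)/2 = 7/2.
s(2) = (7/2 + 12/(7/2))/2 = 97/28.

97/28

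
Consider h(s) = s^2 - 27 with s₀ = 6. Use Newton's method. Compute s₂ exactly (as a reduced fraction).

h'(s) = 2s.
h(6) = 9, h'(6) = 12, so s₁ = 6 - 9/12 = 21/4.
h(21/4) = 9/16, h'(21/4) = 21/2, so s₂ = (21/4) - (9/16)/(21/2) = 291/56.

291/56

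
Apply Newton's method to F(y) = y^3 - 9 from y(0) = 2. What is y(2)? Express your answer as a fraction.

23401/11250

F'(y) = 3y^2.
F(2) = -1, F'(2) = 12, so y(1) = 2 - (-1)/12 = 25/12.
F(25/12) = 73/1728, F'(25/12) = 625/48, so y(2) = (25/12) - (73/1728)/(625/48) = 23401/11250.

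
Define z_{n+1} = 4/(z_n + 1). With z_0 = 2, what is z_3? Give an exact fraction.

z_1 = 4/(2 + 1) = 4/3.
z_2 = 4/(4/3 + 1) = 12/7.
z_3 = 4/(12/7 + 1) = 28/19.

28/19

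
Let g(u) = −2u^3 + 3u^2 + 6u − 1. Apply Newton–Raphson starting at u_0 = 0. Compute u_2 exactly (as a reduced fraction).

115/738

g'(u) = −6u^2 + 6u + 6.
g(0) = −1, g'(0) = 6, so u_1 = 0 − (−1)/6 = 1/6.
g(1/6) = 2/27, g'(1/6) = 41/6, so u_2 = (1/6) − (2/27)/(41/6) = 115/738.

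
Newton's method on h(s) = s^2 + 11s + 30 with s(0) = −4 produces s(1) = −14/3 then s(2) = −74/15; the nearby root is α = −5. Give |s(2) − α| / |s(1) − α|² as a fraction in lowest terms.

3/5

s(1) − α = −14/3 − (−5) = −14/3 + 5 = 1/3, so |s(1) − α| = 1/3.
s(2) − α = −74/15 − (−5) = −74/15 + 5 = 1/15, so |s(2) − α| = 1/15.
|s(1) − α|² = 1/9.
Ratio = (1/15) / (1/9) = 3/5.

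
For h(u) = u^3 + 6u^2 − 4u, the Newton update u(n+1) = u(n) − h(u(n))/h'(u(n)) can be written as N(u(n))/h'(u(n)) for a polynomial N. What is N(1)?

h'(u) = 3u^2 + 12u − 4.
N(u) = u·h'(u) − h(u) = u·(3u^2 + 12u − 4) − (u^3 + 6u^2 − 4u) = 2u^3 + 6u^2.
N(1) = 8.

8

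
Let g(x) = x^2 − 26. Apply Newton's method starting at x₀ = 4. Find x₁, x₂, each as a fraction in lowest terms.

x₁ = 21/4, x₂ = 857/168

g'(x) = 2x.
g(4) = −10, g'(4) = 8, so x₁ = 4 − (−10)/8 = 21/4.
g(21/4) = 25/16, g'(21/4) = 21/2, so x₂ = (21/4) − (25/16)/(21/2) = 857/168.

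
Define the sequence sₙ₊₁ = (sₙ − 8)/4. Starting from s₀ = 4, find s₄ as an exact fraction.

s₁ = (4 − 8)/4 = −1.
s₂ = ((−1) − 8)/4 = −9/4.
s₃ = ((−9/4) − 8)/4 = −41/16.
s₄ = ((−41/16) − 8)/4 = −169/64.

−169/64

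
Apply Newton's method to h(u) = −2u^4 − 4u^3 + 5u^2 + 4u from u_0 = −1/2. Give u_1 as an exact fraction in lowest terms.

−5/8

h'(u) = −8u^3 − 12u^2 + 10u + 4.
h(−1/2) = −3/8, h'(−1/2) = −3, so u_1 = (−1/2) − (−3/8)/(−3) = −5/8.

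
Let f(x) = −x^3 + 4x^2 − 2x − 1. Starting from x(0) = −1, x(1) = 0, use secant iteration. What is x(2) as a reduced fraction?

−1/7

f(−1) = 6, f(0) = −1. x(2) = 0 − (−1)·(0 − (−1))/((−1) − 6) = −1/7.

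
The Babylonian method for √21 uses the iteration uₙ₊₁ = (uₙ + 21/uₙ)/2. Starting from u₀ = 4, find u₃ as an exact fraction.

14720113/3212192

u₁ = (4 + 21/4)/2 = 37/8.
u₂ = (37/8 + 21/(37/8))/2 = 2713/592.
u₃ = (2713/592 + 21/(2713/592))/2 = 14720113/3212192.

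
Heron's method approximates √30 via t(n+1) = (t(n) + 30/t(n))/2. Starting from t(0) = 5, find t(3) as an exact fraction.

116161/21208

t(1) = (5 + 30/5)/2 = 11/2.
t(2) = (11/2 + 30/(11/2))/2 = 241/44.
t(3) = (241/44 + 30/(241/44))/2 = 116161/21208.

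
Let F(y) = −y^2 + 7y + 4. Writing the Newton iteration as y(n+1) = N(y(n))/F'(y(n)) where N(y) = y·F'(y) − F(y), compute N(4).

F'(y) = −2y + 7.
N(y) = y·F'(y) − F(y) = y·(−2y + 7) − (−y^2 + 7y + 4) = −y^2 − 4.
N(4) = −20.

−20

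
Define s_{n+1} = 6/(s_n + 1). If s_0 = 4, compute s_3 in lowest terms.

66/41

s_1 = 6/(4 + 1) = 6/5.
s_2 = 6/(6/5 + 1) = 30/11.
s_3 = 6/(30/11 + 1) = 66/41.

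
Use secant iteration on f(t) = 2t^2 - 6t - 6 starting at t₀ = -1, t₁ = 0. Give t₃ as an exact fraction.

f(-1) = 2, f(0) = -6. t₂ = 0 - (-6)·(0 - (-1))/((-6) - 2) = -3/4.
f(0) = -6, f(-3/4) = -3/8. t₃ = (-3/4) - (-3/8)·((-3/4) - 0)/((-3/8) - (-6)) = -4/5.

-4/5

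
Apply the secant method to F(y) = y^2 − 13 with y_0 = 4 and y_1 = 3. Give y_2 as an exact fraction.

25/7

F(4) = 3, F(3) = −4. y_2 = 3 − (−4)·(3 − 4)/((−4) − 3) = 25/7.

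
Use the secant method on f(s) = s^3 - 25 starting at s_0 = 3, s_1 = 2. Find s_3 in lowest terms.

19255/6559

f(3) = 2, f(2) = -17. s_2 = 2 - (-17)·(2 - 3)/((-17) - 2) = 55/19.
f(2) = -17, f(55/19) = -5100/6859. s_3 = (55/19) - (-5100/6859)·((55/19) - 2)/((-5100/6859) - (-17)) = 19255/6559.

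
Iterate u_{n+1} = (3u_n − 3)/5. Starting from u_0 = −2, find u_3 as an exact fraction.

u_1 = (3·(−2) − 3)/5 = −9/5.
u_2 = (3·(−9/5) − 3)/5 = −42/25.
u_3 = (3·(−42/25) − 3)/5 = −201/125.

−201/125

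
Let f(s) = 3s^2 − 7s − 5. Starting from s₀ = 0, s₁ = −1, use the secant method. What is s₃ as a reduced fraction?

−13/23

f(0) = −5, f(−1) = 5. s₂ = (−1) − 5·((−1) − 0)/(5 − (−5)) = −1/2.
f(−1) = 5, f(−1/2) = −3/4. s₃ = (−1/2) − (−3/4)·((−1/2) − (−1))/((−3/4) − 5) = −13/23.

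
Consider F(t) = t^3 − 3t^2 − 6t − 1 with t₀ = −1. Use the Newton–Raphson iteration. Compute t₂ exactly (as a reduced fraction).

F'(t) = 3t^2 − 6t − 6.
F(−1) = 1, F'(−1) = 3, so t₁ = (−1) − 1/3 = −4/3.
F(−4/3) = −19/27, F'(−4/3) = 22/3, so t₂ = (−4/3) − (−19/27)/(22/3) = −245/198.

−245/198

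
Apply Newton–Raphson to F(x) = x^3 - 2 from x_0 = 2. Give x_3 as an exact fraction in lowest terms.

125116/99225

F'(x) = 3x^2.
F(2) = 6, F'(2) = 12, so x_1 = 2 - 6/12 = 3/2.
F(3/2) = 11/8, F'(3/2) = 27/4, so x_2 = (3/2) - (11/8)/(27/4) = 35/27.
F(35/27) = 3509/19683, F'(35/27) = 1225/243, so x_3 = (35/27) - (3509/19683)/(1225/243) = 125116/99225.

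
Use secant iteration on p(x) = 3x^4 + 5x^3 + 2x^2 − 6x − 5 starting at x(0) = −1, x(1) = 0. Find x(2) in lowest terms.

−5/6

p(−1) = 1, p(0) = −5. x(2) = 0 − (−5)·(0 − (−1))/((−5) − 1) = −5/6.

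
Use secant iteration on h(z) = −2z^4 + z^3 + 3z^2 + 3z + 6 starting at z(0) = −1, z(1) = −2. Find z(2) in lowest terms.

−34/31

h(−1) = 3, h(−2) = −28. z(2) = (−2) − (−28)·((−2) − (−1))/((−28) − 3) = −34/31.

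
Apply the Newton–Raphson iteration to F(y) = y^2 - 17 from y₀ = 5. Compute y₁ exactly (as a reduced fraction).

F'(y) = 2y.
F(5) = 8, F'(5) = 10, so y₁ = 5 - 8/10 = 21/5.

21/5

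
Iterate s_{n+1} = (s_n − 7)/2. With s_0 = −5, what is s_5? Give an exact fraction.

s_1 = ((−5) − 7)/2 = −6.
s_2 = ((−6) − 7)/2 = −13/2.
s_3 = ((−13/2) − 7)/2 = −27/4.
s_4 = ((−27/4) − 7)/2 = −55/8.
s_5 = ((−55/8) − 7)/2 = −111/16.

−111/16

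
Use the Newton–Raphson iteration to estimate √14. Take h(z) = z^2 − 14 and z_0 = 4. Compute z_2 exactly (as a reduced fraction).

h'(z) = 2z.
h(4) = 2, h'(4) = 8, so z_1 = 4 − 2/8 = 15/4.
h(15/4) = 1/16, h'(15/4) = 15/2, so z_2 = (15/4) − (1/16)/(15/2) = 449/120.

449/120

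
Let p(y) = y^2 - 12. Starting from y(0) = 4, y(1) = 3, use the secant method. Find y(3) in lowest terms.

p(4) = 4, p(3) = -3. y(2) = 3 - (-3)·(3 - 4)/((-3) - 4) = 24/7.
p(3) = -3, p(24/7) = -12/49. y(3) = (24/7) - (-12/49)·((24/7) - 3)/((-12/49) - (-3)) = 52/15.

52/15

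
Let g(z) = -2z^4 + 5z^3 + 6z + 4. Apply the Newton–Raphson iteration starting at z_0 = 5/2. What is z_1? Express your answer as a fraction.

g'(z) = -8z^3 + 15z^2 + 6.
g(5/2) = 19, g'(5/2) = -101/4, so z_1 = (5/2) - 19/(-101/4) = 657/202.

657/202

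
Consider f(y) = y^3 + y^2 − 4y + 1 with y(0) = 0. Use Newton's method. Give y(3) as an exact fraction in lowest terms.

526546/1922469

f'(y) = 3y^2 + 2y − 4.
f(0) = 1, f'(0) = −4, so y(1) = 0 − 1/(−4) = 1/4.
f(1/4) = 5/64, f'(1/4) = −53/16, so y(2) = (1/4) − (5/64)/(−53/16) = 29/106.
f(29/106) = 1175/1191016, f'(29/106) = −36273/11236, so y(3) = (29/106) − (1175/1191016)/(−36273/11236) = 526546/1922469.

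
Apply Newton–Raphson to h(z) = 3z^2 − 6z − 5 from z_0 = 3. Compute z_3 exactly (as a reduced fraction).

7741/2940

h'(z) = 6z − 6.
h(3) = 4, h'(3) = 12, so z_1 = 3 − 4/12 = 8/3.
h(8/3) = 1/3, h'(8/3) = 10, so z_2 = (8/3) − (1/3)/10 = 79/30.
h(79/30) = 1/300, h'(79/30) = 49/5, so z_3 = (79/30) − (1/300)/(49/5) = 7741/2940.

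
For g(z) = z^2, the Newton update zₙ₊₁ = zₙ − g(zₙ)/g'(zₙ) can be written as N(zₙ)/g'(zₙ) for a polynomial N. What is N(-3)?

9

g'(z) = 2z.
N(z) = z·g'(z) − g(z) = z·(2z) − (z^2) = z^2.
N(-3) = 9.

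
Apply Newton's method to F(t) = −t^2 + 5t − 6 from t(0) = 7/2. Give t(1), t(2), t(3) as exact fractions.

t(1) = 25/8, t(2) = 241/80, t(3) = 19681/6560

F'(t) = −2t + 5.
F(7/2) = −3/4, F'(7/2) = −2, so t(1) = (7/2) − (−3/4)/(−2) = 25/8.
F(25/8) = −9/64, F'(25/8) = −5/4, so t(2) = (25/8) − (−9/64)/(−5/4) = 241/80.
F(241/80) = −81/6400, F'(241/80) = −41/40, so t(3) = (241/80) − (−81/6400)/(−41/40) = 19681/6560.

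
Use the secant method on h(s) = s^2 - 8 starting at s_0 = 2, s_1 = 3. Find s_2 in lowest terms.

14/5

h(2) = -4, h(3) = 1. s_2 = 3 - 1·(3 - 2)/(1 - (-4)) = 14/5.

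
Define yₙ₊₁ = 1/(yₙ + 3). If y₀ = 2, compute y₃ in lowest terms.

16/53

y₁ = 1/(2 + 3) = 1/5.
y₂ = 1/(1/5 + 3) = 5/16.
y₃ = 1/(5/16 + 3) = 16/53.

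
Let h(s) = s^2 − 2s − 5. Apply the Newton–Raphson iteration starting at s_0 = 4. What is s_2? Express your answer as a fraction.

69/20

h'(s) = 2s − 2.
h(4) = 3, h'(4) = 6, so s_1 = 4 − 3/6 = 7/2.
h(7/2) = 1/4, h'(7/2) = 5, so s_2 = (7/2) − (1/4)/5 = 69/20.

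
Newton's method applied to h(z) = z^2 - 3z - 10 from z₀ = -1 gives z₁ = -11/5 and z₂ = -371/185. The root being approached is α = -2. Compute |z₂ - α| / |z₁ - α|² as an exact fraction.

5/37

z₁ - α = -11/5 - (-2) = -11/5 + 2 = -1/5, so |z₁ - α| = 1/5.
z₂ - α = -371/185 - (-2) = -371/185 + 2 = -1/185, so |z₂ - α| = 1/185.
|z₁ - α|² = 1/25.
Ratio = (1/185) / (1/25) = 5/37.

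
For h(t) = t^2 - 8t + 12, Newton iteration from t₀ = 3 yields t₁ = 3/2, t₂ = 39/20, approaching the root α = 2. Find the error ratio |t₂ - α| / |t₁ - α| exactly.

t₁ - α = 3/2 - 2 = -1/2, so |t₁ - α| = 1/2.
t₂ - α = 39/20 - 2 = -1/20, so |t₂ - α| = 1/20.
Ratio = (1/20) / (1/2) = 1/10.

1/10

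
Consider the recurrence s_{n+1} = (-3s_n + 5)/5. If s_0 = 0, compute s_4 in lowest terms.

68/125

s_1 = (-3·0 + 5)/5 = 1.
s_2 = (-3·1 + 5)/5 = 2/5.
s_3 = (-3·(2/5) + 5)/5 = 19/25.
s_4 = (-3·(19/25) + 5)/5 = 68/125.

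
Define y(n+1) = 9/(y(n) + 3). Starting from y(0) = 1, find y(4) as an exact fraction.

y(1) = 9/(1 + 3) = 9/4.
y(2) = 9/(9/4 + 3) = 12/7.
y(3) = 9/(12/7 + 3) = 21/11.
y(4) = 9/(21/11 + 3) = 11/6.

11/6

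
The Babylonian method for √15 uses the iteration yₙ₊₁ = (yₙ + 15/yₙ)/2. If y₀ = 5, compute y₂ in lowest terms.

31/8

y₁ = (5 + 15/5)/2 = 4.
y₂ = (4 + 15/4)/2 = 31/8.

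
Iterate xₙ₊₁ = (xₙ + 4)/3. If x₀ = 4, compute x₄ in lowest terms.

x₁ = (4 + 4)/3 = 8/3.
x₂ = ((8/3) + 4)/3 = 20/9.
x₃ = ((20/9) + 4)/3 = 56/27.
x₄ = ((56/27) + 4)/3 = 164/81.

164/81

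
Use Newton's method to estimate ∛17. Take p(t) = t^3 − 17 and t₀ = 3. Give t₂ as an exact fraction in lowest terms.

p'(t) = 3t^2.
p(3) = 10, p'(3) = 27, so t₁ = 3 − 10/27 = 71/27.
p(71/27) = 23300/19683, p'(71/27) = 5041/243, so t₂ = (71/27) − (23300/19683)/(5041/243) = 1050433/408321.

1050433/408321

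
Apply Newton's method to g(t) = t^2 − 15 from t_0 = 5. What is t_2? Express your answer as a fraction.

g'(t) = 2t.
g(5) = 10, g'(5) = 10, so t_1 = 5 − 10/10 = 4.
g(4) = 1, g'(4) = 8, so t_2 = 4 − 1/8 = 31/8.

31/8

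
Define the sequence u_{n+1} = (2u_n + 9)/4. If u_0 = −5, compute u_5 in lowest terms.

269/64

u_1 = (2·(−5) + 9)/4 = −1/4.
u_2 = (2·(−1/4) + 9)/4 = 17/8.
u_3 = (2·(17/8) + 9)/4 = 53/16.
u_4 = (2·(53/16) + 9)/4 = 125/32.
u_5 = (2·(125/32) + 9)/4 = 269/64.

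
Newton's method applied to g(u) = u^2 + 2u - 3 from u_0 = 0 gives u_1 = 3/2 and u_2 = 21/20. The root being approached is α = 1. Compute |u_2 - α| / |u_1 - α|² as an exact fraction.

1/5

u_1 - α = 3/2 - 1 = 1/2, so |u_1 - α| = 1/2.
u_2 - α = 21/20 - 1 = 1/20, so |u_2 - α| = 1/20.
|u_1 - α|² = 1/4.
Ratio = (1/20) / (1/4) = 1/5.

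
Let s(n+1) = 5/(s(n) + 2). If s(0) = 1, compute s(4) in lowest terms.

s(1) = 5/(1 + 2) = 5/3.
s(2) = 5/(5/3 + 2) = 15/11.
s(3) = 5/(15/11 + 2) = 55/37.
s(4) = 5/(55/37 + 2) = 185/129.

185/129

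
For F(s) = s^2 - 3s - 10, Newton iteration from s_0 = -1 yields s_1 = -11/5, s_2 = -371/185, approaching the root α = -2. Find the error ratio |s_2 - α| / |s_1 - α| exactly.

1/37

s_1 - α = -11/5 - (-2) = -11/5 + 2 = -1/5, so |s_1 - α| = 1/5.
s_2 - α = -371/185 - (-2) = -371/185 + 2 = -1/185, so |s_2 - α| = 1/185.
Ratio = (1/185) / (1/5) = 1/37.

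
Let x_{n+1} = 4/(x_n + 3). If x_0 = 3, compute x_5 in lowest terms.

x_1 = 4/(3 + 3) = 2/3.
x_2 = 4/(2/3 + 3) = 12/11.
x_3 = 4/(12/11 + 3) = 44/45.
x_4 = 4/(44/45 + 3) = 180/179.
x_5 = 4/(180/179 + 3) = 716/717.

716/717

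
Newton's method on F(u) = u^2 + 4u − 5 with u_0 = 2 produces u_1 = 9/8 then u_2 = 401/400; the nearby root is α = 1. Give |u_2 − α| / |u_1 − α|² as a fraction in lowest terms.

u_1 − α = 9/8 − 1 = 1/8, so |u_1 − α| = 1/8.
u_2 − α = 401/400 − 1 = 1/400, so |u_2 − α| = 1/400.
|u_1 − α|² = 1/64.
Ratio = (1/400) / (1/64) = 4/25.

4/25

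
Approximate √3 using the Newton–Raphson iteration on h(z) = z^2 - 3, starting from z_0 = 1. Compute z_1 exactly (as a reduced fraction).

h'(z) = 2z.
h(1) = -2, h'(1) = 2, so z_1 = 1 - (-2)/2 = 2.

2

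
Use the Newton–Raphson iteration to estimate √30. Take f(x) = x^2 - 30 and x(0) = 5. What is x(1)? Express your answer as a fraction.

f'(x) = 2x.
f(5) = -5, f'(5) = 10, so x(1) = 5 - (-5)/10 = 11/2.

11/2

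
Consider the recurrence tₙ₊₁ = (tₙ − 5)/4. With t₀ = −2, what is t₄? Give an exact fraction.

−427/256

t₁ = ((−2) − 5)/4 = −7/4.
t₂ = ((−7/4) − 5)/4 = −27/16.
t₃ = ((−27/16) − 5)/4 = −107/64.
t₄ = ((−107/64) − 5)/4 = −427/256.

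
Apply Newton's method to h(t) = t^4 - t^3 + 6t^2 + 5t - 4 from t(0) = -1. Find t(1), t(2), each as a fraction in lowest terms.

h'(t) = 4t^3 - 3t^2 + 12t + 5.
h(-1) = -1, h'(-1) = -14, so t(1) = (-1) - (-1)/(-14) = -15/14.
h(-15/14) = 3011/38416, h'(-15/14) = -22255/1372, so t(2) = (-15/14) - (3011/38416)/(-22255/1372) = -664639/623140.

t(1) = -15/14, t(2) = -664639/623140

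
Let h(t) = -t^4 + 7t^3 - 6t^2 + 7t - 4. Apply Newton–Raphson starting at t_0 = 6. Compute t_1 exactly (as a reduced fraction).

1076/173

h'(t) = -4t^3 + 21t^2 - 12t + 7.
h(6) = 38, h'(6) = -173, so t_1 = 6 - 38/(-173) = 1076/173.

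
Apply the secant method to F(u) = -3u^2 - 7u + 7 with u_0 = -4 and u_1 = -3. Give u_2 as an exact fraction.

-43/14

F(-4) = -13, F(-3) = 1. u_2 = (-3) - 1·((-3) - (-4))/(1 - (-13)) = -43/14.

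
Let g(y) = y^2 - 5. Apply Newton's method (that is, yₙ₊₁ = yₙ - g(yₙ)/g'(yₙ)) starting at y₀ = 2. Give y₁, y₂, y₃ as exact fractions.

y₁ = 9/4, y₂ = 161/72, y₃ = 51841/23184

g'(y) = 2y.
g(2) = -1, g'(2) = 4, so y₁ = 2 - (-1)/4 = 9/4.
g(9/4) = 1/16, g'(9/4) = 9/2, so y₂ = (9/4) - (1/16)/(9/2) = 161/72.
g(161/72) = 1/5184, g'(161/72) = 161/36, so y₃ = (161/72) - (1/5184)/(161/36) = 51841/23184.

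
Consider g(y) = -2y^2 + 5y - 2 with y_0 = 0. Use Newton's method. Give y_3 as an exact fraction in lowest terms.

10922/21845

g'(y) = -4y + 5.
g(0) = -2, g'(0) = 5, so y_1 = 0 - (-2)/5 = 2/5.
g(2/5) = -8/25, g'(2/5) = 17/5, so y_2 = (2/5) - (-8/25)/(17/5) = 42/85.
g(42/85) = -128/7225, g'(42/85) = 257/85, so y_3 = (42/85) - (-128/7225)/(257/85) = 10922/21845.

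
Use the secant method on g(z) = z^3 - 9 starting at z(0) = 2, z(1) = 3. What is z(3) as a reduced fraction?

g(2) = -1, g(3) = 18. z(2) = 3 - 18·(3 - 2)/(18 - (-1)) = 39/19.
g(3) = 18, g(39/19) = -2412/6859. z(3) = (39/19) - (-2412/6859)·((39/19) - 3)/((-2412/6859) - 18) = 1609/777.

1609/777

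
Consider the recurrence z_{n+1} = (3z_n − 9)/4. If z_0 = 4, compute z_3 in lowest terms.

−225/64

z_1 = (3·4 − 9)/4 = 3/4.
z_2 = (3·(3/4) − 9)/4 = −27/16.
z_3 = (3·(−27/16) − 9)/4 = −225/64.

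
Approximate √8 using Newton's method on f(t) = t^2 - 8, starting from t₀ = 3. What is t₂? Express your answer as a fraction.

577/204

f'(t) = 2t.
f(3) = 1, f'(3) = 6, so t₁ = 3 - 1/6 = 17/6.
f(17/6) = 1/36, f'(17/6) = 17/3, so t₂ = (17/6) - (1/36)/(17/3) = 577/204.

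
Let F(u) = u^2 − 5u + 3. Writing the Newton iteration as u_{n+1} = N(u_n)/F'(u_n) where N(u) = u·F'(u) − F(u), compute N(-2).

F'(u) = 2u − 5.
N(u) = u·F'(u) − F(u) = u·(2u − 5) − (u^2 − 5u + 3) = u^2 − 3.
N(-2) = 1.

1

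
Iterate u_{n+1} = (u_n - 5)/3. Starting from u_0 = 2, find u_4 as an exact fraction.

u_1 = (2 - 5)/3 = -1.
u_2 = ((-1) - 5)/3 = -2.
u_3 = ((-2) - 5)/3 = -7/3.
u_4 = ((-7/3) - 5)/3 = -22/9.

-22/9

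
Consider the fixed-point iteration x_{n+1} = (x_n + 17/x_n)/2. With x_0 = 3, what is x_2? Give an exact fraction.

161/39

x_1 = (3 + 17/3)/2 = 13/3.
x_2 = (13/3 + 17/(13/3))/2 = 161/39.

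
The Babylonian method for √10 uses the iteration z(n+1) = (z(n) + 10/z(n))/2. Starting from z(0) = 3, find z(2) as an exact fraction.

721/228

z(1) = (3 + 10/3)/2 = 19/6.
z(2) = (19/6 + 10/(19/6))/2 = 721/228.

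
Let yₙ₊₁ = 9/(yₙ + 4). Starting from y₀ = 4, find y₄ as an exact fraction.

y₁ = 9/(4 + 4) = 9/8.
y₂ = 9/(9/8 + 4) = 72/41.
y₃ = 9/(72/41 + 4) = 369/236.
y₄ = 9/(369/236 + 4) = 2124/1313.

2124/1313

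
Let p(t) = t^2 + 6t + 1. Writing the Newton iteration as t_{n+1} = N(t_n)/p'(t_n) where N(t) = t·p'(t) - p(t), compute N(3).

p'(t) = 2t + 6.
N(t) = t·p'(t) - p(t) = t·(2t + 6) - (t^2 + 6t + 1) = t^2 - 1.
N(3) = 8.

8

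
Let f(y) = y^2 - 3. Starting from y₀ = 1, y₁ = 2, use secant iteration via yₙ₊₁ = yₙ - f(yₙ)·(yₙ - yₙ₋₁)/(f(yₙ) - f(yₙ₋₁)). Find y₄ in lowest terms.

f(1) = -2, f(2) = 1. y₂ = 2 - 1·(2 - 1)/(1 - (-2)) = 5/3.
f(2) = 1, f(5/3) = -2/9. y₃ = (5/3) - (-2/9)·((5/3) - 2)/((-2/9) - 1) = 19/11.
f(5/3) = -2/9, f(19/11) = -2/121. y₄ = (19/11) - (-2/121)·((19/11) - (5/3))/((-2/121) - (-2/9)) = 97/56.

97/56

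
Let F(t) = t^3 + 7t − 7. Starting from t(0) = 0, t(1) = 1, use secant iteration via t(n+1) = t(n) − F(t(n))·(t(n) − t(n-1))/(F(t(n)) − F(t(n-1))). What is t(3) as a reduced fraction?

553/617

F(0) = −7, F(1) = 1. t(2) = 1 − 1·(1 − 0)/(1 − (−7)) = 7/8.
F(1) = 1, F(7/8) = −105/512. t(3) = (7/8) − (−105/512)·((7/8) − 1)/((−105/512) − 1) = 553/617.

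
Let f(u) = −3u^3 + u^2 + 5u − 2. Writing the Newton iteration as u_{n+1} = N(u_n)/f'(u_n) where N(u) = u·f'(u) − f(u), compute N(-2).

54

f'(u) = −9u^2 + 2u + 5.
N(u) = u·f'(u) − f(u) = u·(−9u^2 + 2u + 5) − (−3u^3 + u^2 + 5u − 2) = −6u^3 + u^2 + 2.
N(-2) = 54.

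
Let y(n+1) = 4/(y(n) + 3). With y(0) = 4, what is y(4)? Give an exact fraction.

y(1) = 4/(4 + 3) = 4/7.
y(2) = 4/(4/7 + 3) = 28/25.
y(3) = 4/(28/25 + 3) = 100/103.
y(4) = 4/(100/103 + 3) = 412/409.

412/409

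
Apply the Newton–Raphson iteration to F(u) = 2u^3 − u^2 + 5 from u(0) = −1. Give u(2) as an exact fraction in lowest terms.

−23/19

F'(u) = 6u^2 − 2u.
F(−1) = 2, F'(−1) = 8, so u(1) = (−1) − 2/8 = −5/4.
F(−5/4) = −15/32, F'(−5/4) = 95/8, so u(2) = (−5/4) − (−15/32)/(95/8) = −23/19.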